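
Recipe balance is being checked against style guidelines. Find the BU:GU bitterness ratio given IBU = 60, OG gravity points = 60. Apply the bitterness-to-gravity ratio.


BU:GU = IBU / OG_points
BU:GU = 60 / 60

1.0000


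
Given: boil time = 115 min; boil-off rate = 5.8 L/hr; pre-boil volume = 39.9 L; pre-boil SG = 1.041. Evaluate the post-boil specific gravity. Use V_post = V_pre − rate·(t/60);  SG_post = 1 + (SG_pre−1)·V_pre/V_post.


V_post = 39.9 − 5.8·(115/60) = 28.7833
SG_post = 1 + (1.041 − 1)·39.9/28.7833

1.0568


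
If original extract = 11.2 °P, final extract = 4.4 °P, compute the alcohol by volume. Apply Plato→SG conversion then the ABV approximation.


SG = 259/(259 − P);  ABV = (OG − FG)·131.25
OG = 259/(259 − 11.2) = 1.0452
FG = 259/(259 − 4.4) = 1.0173
ABV = (1.0452 − 1.0173)·131.25

3.6639 % ABV


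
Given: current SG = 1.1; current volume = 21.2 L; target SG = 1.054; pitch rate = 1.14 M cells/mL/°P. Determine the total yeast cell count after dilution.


V_w = V·((SG_c−1)/(SG_t−1)−1);  °P = 259 − 259/SG_t;  cells = rate·(V+V_w)·°P
V_w = 21.2·((1.1−1)/(1.054−1)−1) = 18.0593
V_final = 21.2 + 18.0593 = 39.2593
°P = 259 − 259/1.054 = 13.2694
cells = 1.14·39.2593·13.2694

593.8816 billion cells


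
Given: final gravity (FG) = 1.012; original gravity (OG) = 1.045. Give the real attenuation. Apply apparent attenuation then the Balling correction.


AA = (OG−FG)/(OG−1)·100;  RA = AA·0.8192
AA = (1.045 − 1.012)/(1.045 − 1)·100 = 73.3333
RA = 73.3333·0.8192

60.0747 %


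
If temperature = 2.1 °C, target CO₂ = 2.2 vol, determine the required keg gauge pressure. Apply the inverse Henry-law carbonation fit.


psi = vols/(0.01821 + 0.09011·e^(−0.04·T)) − 14.695
psi = 2.2/(0.01821 + 0.09011·e^(−0.04·2.1)) − 14.695

7.0743 psi


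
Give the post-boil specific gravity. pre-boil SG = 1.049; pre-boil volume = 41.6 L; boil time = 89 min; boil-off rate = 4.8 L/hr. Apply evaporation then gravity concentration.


V_post = V_pre − rate·(t/60);  SG_post = 1 + (SG_pre−1)·V_pre/V_post
V_post = 41.6 − 4.8·(89/60) = 34.4800
SG_post = 1 + (1.049 − 1)·41.6/34.4800

1.0591


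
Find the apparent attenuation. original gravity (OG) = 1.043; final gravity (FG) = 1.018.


AA = (OG − FG)/(OG − 1) · 100
AA = (1.043 − 1.018)/(1.043 − 1) · 100

58.1395 %


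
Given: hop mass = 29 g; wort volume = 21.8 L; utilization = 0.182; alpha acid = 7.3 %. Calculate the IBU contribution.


IBU = (α/100)·mass·U·1000 / V
IBU = (7.3/100)·29·0.182·1000 / 21.8

17.6740 IBU


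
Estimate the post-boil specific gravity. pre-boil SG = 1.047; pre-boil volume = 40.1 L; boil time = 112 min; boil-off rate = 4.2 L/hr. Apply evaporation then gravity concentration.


V_post = V_pre − rate·(t/60);  SG_post = 1 + (SG_pre−1)·V_pre/V_post
V_post = 40.1 − 4.2·(112/60) = 32.2600
SG_post = 1 + (1.047 − 1)·40.1/32.2600

1.0584


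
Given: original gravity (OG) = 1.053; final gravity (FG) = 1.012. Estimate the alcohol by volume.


ABV = (OG − FG) · 131.25
ABV = (1.053 − 1.012) · 131.25

5.3812 % ABV


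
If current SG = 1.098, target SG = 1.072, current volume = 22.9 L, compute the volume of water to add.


V_water = V·((SG_curr − 1)/(SG_target − 1) − 1)
V_water = 22.9·((1.098 − 1)/(1.072 − 1) − 1)

8.2694 L


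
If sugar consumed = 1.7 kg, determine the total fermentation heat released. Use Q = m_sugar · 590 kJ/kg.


Q = 1.7 · 590

1003.0000 kJ


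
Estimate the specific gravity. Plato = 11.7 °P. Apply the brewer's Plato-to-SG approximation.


SG = 259/(259 − P)
SG = 259/(259 − 11.7)

1.0473


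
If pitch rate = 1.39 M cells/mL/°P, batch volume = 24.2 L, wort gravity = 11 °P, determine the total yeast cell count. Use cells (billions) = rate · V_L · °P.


cells = 1.39 · 24.2 · 11

370.0180 billion cells


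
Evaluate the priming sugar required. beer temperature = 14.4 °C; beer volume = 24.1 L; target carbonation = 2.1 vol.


residual = 14.695·(0.01821 + 0.09011·e^(−0.04·T));  sugar = (target − residual)·4.0·V
residual = 14.695·(0.01821 + 0.09011·e^(−0.04·14.4)) = 1.0120
sugar = (2.1 − 1.0120)·4.0·24.1

104.8865 g


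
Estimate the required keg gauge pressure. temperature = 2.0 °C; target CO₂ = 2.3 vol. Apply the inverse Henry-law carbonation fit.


psi = vols/(0.01821 + 0.09011·e^(−0.04·T)) − 14.695
psi = 2.3/(0.01821 + 0.09011·e^(−0.04·2.0)) − 14.695

7.9892 psi


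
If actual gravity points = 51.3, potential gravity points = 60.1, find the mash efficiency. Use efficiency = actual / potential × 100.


efficiency = 51.3 / 60.1 × 100

85.3577 %


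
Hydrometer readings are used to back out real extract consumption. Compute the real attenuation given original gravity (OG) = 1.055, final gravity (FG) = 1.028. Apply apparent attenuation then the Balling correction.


AA = (OG−FG)/(OG−1)·100;  RA = AA·0.8192
AA = (1.055 − 1.028)/(1.055 − 1)·100 = 49.0909
RA = 49.0909·0.8192

40.2153 %


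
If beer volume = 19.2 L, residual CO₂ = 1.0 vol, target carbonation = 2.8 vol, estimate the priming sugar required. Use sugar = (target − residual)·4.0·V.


sugar = (2.8 − 1.0)·4.0·19.2

138.2400 g


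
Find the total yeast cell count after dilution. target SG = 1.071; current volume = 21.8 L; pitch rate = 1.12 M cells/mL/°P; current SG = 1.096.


V_w = V·((SG_c−1)/(SG_t−1)−1);  °P = 259 − 259/SG_t;  cells = rate·(V+V_w)·°P
V_w = 21.8·((1.096−1)/(1.071−1)−1) = 7.6761
V_final = 21.8 + 7.6761 = 29.4761
°P = 259 − 259/1.071 = 17.1699
cells = 1.12·29.4761·17.1699

566.8342 billion cells


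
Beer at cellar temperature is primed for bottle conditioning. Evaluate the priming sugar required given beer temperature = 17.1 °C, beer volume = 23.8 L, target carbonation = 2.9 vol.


residual = 14.695·(0.01821 + 0.09011·e^(−0.04·T));  sugar = (target − residual)·4.0·V
residual = 14.695·(0.01821 + 0.09011·e^(−0.04·17.1)) = 0.9358
sugar = (2.9 − 0.9358)·4.0·23.8

186.9953 g


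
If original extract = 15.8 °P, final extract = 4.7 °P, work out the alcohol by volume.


SG = 259/(259 − P);  ABV = (OG − FG)·131.25
OG = 259/(259 − 15.8) = 1.0650
FG = 259/(259 − 4.7) = 1.0185
ABV = (1.0650 − 1.0185)·131.25

6.1012 % ABV


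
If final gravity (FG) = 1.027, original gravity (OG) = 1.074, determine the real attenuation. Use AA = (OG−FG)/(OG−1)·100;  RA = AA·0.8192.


AA = (1.074 − 1.027)/(1.074 − 1)·100 = 63.5135
RA = 63.5135·0.8192

52.0303 %


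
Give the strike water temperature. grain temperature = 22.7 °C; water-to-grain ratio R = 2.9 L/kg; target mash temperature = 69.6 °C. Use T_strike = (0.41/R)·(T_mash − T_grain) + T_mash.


T_strike = (0.41/2.9)·(69.6 − 22.7) + 69.6

76.2307 °C


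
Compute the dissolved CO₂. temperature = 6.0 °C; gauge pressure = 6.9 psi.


vols = (P + 14.695)·(0.01821 + 0.09011·e^(−0.04·T))
vols = (6.9 + 14.695)·(0.01821 + 0.09011·e^(−0.04·6.0))

1.9240 volumes


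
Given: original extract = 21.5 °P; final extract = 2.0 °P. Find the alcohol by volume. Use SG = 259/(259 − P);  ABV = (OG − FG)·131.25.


OG = 259/(259 − 21.5) = 1.0905
FG = 259/(259 − 2.0) = 1.0078
ABV = (1.0905 − 1.0078)·131.25

10.8602 % ABV


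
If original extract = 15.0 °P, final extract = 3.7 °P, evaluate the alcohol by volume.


SG = 259/(259 − P);  ABV = (OG − FG)·131.25
OG = 259/(259 − 15.0) = 1.0615
FG = 259/(259 − 3.7) = 1.0145
ABV = (1.0615 − 1.0145)·131.25

6.1665 % ABV


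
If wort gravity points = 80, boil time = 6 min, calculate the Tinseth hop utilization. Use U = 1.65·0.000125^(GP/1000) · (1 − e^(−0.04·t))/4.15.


bigness = 1.65·0.000125^(80/1000) = 0.8040
boil_factor = (1 − e^(−0.04·6))/4.15 = 0.0514
U = 0.8040 · 0.0514

0.0413


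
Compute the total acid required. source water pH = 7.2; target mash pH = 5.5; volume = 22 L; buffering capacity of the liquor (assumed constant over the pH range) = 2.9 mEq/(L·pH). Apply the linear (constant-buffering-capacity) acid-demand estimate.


acid = buffering capacity · (pH_source − pH_target) · V
acid = 2.9 · (7.2 − 5.5) · 22

108.4600 mEq


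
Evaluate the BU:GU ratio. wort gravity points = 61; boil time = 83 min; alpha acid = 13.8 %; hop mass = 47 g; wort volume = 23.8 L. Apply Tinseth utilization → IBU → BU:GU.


U = 1.65·0.000125^(GP/1000)·(1−e^(−0.04t))/4.15;  IBU = (α/100)·m·U·1000/V;  BU:GU = IBU/GP
U = 1.65·0.000125^(61/1000)·(1−e^(−0.04·83))/4.15 = 0.2215
IBU = (13.8/100)·47·0.2215·1000/23.8 = 60.3609
BU:GU = 60.3609/61

0.9895


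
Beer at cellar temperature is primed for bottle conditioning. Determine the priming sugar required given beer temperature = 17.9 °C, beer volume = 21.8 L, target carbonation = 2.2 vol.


residual = 14.695·(0.01821 + 0.09011·e^(−0.04·T));  sugar = (target − residual)·4.0·V
residual = 14.695·(0.01821 + 0.09011·e^(−0.04·17.9)) = 0.9147
sugar = (2.2 − 0.9147)·4.0·21.8

112.0764 g


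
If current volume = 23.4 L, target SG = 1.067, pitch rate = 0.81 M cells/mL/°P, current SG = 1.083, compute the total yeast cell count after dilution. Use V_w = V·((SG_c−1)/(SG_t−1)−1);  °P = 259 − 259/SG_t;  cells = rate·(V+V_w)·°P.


V_w = 23.4·((1.083−1)/(1.067−1)−1) = 5.5881
V_final = 23.4 + 5.5881 = 28.9881
°P = 259 − 259/1.067 = 16.2634
cells = 0.81·28.9881·16.2634

381.8689 billion cells


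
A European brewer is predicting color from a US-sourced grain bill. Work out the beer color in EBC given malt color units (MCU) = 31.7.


SRM = 1.4922·MCU^0.6859;  EBC = SRM·1.97
SRM = 1.4922·31.7^0.6859 = 15.9736
EBC = 15.9736·1.97

31.4680 EBC


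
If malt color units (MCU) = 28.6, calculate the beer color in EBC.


SRM = 1.4922·MCU^0.6859;  EBC = SRM·1.97
SRM = 1.4922·28.6^0.6859 = 14.8850
EBC = 14.8850·1.97

29.3234 EBC


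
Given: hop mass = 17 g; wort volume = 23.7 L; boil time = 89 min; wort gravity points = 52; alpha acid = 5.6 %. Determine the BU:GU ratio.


U = 1.65·0.000125^(GP/1000)·(1−e^(−0.04t))/4.15;  IBU = (α/100)·m·U·1000/V;  BU:GU = IBU/GP
U = 1.65·0.000125^(52/1000)·(1−e^(−0.04·89))/4.15 = 0.2421
IBU = (5.6/100)·17·0.2421·1000/23.7 = 9.7238
BU:GU = 9.7238/52

0.1870


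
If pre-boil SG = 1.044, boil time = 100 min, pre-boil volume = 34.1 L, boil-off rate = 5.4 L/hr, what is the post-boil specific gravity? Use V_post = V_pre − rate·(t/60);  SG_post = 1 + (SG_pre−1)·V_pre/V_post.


V_post = 34.1 − 5.4·(100/60) = 25.1000
SG_post = 1 + (1.044 − 1)·34.1/25.1000

1.0598


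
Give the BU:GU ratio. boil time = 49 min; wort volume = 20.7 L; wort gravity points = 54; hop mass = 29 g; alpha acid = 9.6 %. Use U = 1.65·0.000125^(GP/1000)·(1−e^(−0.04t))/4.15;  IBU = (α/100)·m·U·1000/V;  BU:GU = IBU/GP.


U = 1.65·0.000125^(54/1000)·(1−e^(−0.04·49))/4.15 = 0.2102
IBU = (9.6/100)·29·0.2102·1000/20.7 = 28.2770
BU:GU = 28.2770/54

0.5236


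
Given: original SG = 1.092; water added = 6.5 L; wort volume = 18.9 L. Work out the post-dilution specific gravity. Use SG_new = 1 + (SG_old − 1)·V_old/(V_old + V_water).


pts = (1.092 − 1)·1000·18.9/(18.9 + 6.5) = 68.4567
SG_new = 1 + 68.4567/1000

1.0685


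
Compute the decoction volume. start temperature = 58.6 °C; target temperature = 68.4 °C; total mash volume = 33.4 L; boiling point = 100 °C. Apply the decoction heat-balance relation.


V_dec = V_total·(T_target − T_start)/(T_boil − T_start)
V_dec = 33.4·(68.4 − 58.6)/(100 − 58.6)

7.9063 L


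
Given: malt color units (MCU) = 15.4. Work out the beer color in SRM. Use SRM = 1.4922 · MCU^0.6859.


SRM = 1.4922 · 15.4^0.6859

9.7353 SRM


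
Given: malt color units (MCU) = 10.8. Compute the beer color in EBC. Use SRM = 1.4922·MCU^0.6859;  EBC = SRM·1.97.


SRM = 1.4922·10.8^0.6859 = 7.6322
EBC = 7.6322·1.97

15.0355 EBC


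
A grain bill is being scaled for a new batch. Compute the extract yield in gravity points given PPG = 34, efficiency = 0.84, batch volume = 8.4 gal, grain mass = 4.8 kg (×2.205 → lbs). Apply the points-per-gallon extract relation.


points = lbs × PPG × eff / vol
lbs = 4.8 × 2.205 = 10.5840
points = 10.5840 × 34 × 0.84 / 8.4

35.9856 points


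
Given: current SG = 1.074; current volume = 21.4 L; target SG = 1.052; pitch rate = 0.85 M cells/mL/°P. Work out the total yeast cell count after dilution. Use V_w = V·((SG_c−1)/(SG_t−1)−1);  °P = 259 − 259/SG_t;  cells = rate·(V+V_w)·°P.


V_w = 21.4·((1.074−1)/(1.052−1)−1) = 9.0538
V_final = 21.4 + 9.0538 = 30.4538
°P = 259 − 259/1.052 = 12.8023
cells = 0.85·30.4538·12.8023

331.3969 billion cells


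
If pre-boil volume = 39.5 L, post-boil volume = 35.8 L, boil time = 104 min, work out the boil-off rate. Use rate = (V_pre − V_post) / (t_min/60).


rate = (39.5 − 35.8) / (104/60)

2.1346 L/hr


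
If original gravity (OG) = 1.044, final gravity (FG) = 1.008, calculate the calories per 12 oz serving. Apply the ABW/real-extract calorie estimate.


ABW = (OG−FG)·131.25·0.79/FG;  °P = 259 − 259/SG (for OG→OE and FG→AE);  RE = 0.1808·OE + 0.8192·AE;  Cal = (6.9·ABW + 4·(RE−0.1))·FG·3.55
ABW = (1.044 − 1.008)·131.25·0.79/1.008 = 3.7031
OE = 259 − 259/1.044 = 10.9157 °P
AE = 259 − 259/1.008 = 2.0556 °P
RE = 0.1808·10.9157 + 0.8192·2.0556 = 3.6575 °P
Cal = (6.9·3.7031 + 4·(3.6575−0.1))·1.008·3.55

142.3539 kcal


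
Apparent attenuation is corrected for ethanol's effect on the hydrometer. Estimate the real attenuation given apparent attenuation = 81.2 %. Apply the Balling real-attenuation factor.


RA = AA · 0.8192
RA = 81.2 · 0.8192

66.5190 %


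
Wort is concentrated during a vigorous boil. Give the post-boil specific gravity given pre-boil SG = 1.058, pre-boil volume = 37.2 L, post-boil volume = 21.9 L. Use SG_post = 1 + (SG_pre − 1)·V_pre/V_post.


pts_pre = (1.058 − 1)·1000 = 58.0000
pts_post = 58.0000·37.2/21.9 = 98.5205
SG_post = 1 + 98.5205/1000

1.0985


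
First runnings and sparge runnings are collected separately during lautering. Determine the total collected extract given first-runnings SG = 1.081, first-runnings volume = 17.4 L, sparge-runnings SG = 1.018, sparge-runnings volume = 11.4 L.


total = Σ (SG_i − 1)·1000·V_i
first = (1.081 − 1)·1000·17.4 = 1409.4000
sparge = (1.018 − 1)·1000·11.4 = 205.2000
total = 1409.4000 + 205.2000

1614.6000 gravity·L


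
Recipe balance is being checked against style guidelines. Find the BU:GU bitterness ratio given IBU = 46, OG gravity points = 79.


BU:GU = IBU / OG_points
BU:GU = 46 / 79

0.5823


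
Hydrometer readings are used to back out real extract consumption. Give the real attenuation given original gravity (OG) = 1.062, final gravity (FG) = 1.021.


AA = (OG−FG)/(OG−1)·100;  RA = AA·0.8192
AA = (1.062 − 1.021)/(1.062 − 1)·100 = 66.1290
RA = 66.1290·0.8192

54.1729 %


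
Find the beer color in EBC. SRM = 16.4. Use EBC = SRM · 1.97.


EBC = 16.4 · 1.97

32.3080 EBC


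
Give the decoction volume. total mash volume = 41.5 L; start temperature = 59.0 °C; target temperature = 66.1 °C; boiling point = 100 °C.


V_dec = V_total·(T_target − T_start)/(T_boil − T_start)
V_dec = 41.5·(66.1 − 59.0)/(100 − 59.0)

7.1866 L


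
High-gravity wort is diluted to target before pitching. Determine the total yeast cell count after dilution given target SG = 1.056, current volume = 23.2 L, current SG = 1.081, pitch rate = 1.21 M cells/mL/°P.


V_w = V·((SG_c−1)/(SG_t−1)−1);  °P = 259 − 259/SG_t;  cells = rate·(V+V_w)·°P
V_w = 23.2·((1.081−1)/(1.056−1)−1) = 10.3571
V_final = 23.2 + 10.3571 = 33.5571
°P = 259 − 259/1.056 = 13.7348
cells = 1.21·33.5571·13.7348

557.6917 billion cells


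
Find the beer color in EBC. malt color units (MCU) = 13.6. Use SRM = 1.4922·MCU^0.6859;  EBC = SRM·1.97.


SRM = 1.4922·13.6^0.6859 = 8.9397
EBC = 8.9397·1.97

17.6111 EBC


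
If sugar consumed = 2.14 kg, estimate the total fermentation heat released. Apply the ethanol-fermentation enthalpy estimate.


Q = m_sugar · 590 kJ/kg
Q = 2.14 · 590

1262.6000 kJ


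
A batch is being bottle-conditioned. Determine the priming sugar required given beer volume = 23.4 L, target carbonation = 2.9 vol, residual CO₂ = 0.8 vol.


sugar = (target − residual)·4.0·V
sugar = (2.9 − 0.8)·4.0·23.4

196.5600 g


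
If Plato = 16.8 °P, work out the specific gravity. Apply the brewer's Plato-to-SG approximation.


SG = 259/(259 − P)
SG = 259/(259 − 16.8)

1.0694


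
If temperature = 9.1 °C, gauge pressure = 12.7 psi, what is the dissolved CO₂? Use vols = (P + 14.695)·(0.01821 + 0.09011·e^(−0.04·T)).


vols = (12.7 + 14.695)·(0.01821 + 0.09011·e^(−0.04·9.1))

2.2142 volumes


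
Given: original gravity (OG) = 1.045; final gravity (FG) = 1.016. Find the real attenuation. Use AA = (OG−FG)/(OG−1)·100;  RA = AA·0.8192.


AA = (1.045 − 1.016)/(1.045 − 1)·100 = 64.4444
RA = 64.4444·0.8192

52.7929 %


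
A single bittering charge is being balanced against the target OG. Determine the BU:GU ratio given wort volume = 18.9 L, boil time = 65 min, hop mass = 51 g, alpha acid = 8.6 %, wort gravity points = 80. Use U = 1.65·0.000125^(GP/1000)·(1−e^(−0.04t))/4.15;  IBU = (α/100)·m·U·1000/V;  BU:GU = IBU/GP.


U = 1.65·0.000125^(80/1000)·(1−e^(−0.04·65))/4.15 = 0.1793
IBU = (8.6/100)·51·0.1793·1000/18.9 = 41.6177
BU:GU = 41.6177/80

0.5202


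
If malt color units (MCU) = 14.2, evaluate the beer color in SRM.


SRM = 1.4922 · MCU^0.6859
SRM = 1.4922 · 14.2^0.6859

9.2083 SRM


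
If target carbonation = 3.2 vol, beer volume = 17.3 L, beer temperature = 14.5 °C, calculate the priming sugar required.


residual = 14.695·(0.01821 + 0.09011·e^(−0.04·T));  sugar = (target − residual)·4.0·V
residual = 14.695·(0.01821 + 0.09011·e^(−0.04·14.5)) = 1.0090
sugar = (3.2 − 1.0090)·4.0·17.3

151.6176 g


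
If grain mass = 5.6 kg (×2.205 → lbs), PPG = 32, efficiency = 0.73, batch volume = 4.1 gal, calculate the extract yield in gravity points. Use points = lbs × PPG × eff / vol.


lbs = 5.6 × 2.205 = 12.3480
points = 12.3480 × 32 × 0.73 / 4.1

70.3535 points


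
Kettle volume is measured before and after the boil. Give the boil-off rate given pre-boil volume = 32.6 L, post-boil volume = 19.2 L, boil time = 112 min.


rate = (V_pre − V_post) / (t_min/60)
rate = (32.6 − 19.2) / (112/60)

7.1786 L/hr


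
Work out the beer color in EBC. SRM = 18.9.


EBC = SRM · 1.97
EBC = 18.9 · 1.97

37.2330 EBC


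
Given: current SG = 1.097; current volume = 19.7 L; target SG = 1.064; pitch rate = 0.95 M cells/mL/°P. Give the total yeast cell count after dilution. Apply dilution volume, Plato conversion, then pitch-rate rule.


V_w = V·((SG_c−1)/(SG_t−1)−1);  °P = 259 − 259/SG_t;  cells = rate·(V+V_w)·°P
V_w = 19.7·((1.097−1)/(1.064−1)−1) = 10.1578
V_final = 19.7 + 10.1578 = 29.8578
°P = 259 − 259/1.064 = 15.5789
cells = 0.95·29.8578·15.5789

441.8956 billion cells


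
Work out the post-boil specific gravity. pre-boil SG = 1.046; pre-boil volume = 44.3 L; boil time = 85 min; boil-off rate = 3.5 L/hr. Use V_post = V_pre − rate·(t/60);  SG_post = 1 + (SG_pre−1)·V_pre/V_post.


V_post = 44.3 − 3.5·(85/60) = 39.3417
SG_post = 1 + (1.046 − 1)·44.3/39.3417

1.0518


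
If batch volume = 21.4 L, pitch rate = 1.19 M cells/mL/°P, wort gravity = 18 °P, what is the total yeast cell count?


cells (billions) = rate · V_L · °P
cells = 1.19 · 21.4 · 18

458.3880 billion cells


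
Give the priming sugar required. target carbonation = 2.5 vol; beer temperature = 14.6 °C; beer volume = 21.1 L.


residual = 14.695·(0.01821 + 0.09011·e^(−0.04·T));  sugar = (target − residual)·4.0·V
residual = 14.695·(0.01821 + 0.09011·e^(−0.04·14.6)) = 1.0060
sugar = (2.5 − 1.0060)·4.0·21.1

126.0907 g


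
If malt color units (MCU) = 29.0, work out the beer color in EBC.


SRM = 1.4922·MCU^0.6859;  EBC = SRM·1.97
SRM = 1.4922·29.0^0.6859 = 15.0275
EBC = 15.0275·1.97

29.6041 EBC


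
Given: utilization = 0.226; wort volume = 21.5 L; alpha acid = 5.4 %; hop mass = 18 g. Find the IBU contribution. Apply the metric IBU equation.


IBU = (α/100)·mass·U·1000 / V
IBU = (5.4/100)·18·0.226·1000 / 21.5

10.2173 IBU


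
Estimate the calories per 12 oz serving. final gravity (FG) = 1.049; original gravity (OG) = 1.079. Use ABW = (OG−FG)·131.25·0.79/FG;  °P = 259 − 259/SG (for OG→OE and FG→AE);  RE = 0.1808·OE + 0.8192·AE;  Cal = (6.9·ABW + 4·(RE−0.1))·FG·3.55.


ABW = (1.079 − 1.049)·131.25·0.79/1.049 = 2.9653
OE = 259 − 259/1.079 = 18.9629 °P
AE = 259 − 259/1.049 = 12.0982 °P
RE = 0.1808·18.9629 + 0.8192·12.0982 = 13.3393 °P
Cal = (6.9·2.9653 + 4·(13.3393−0.1))·1.049·3.55

273.4052 kcal


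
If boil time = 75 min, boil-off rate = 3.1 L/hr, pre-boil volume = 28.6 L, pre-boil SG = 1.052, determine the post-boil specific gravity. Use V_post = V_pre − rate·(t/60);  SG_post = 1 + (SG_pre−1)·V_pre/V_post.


V_post = 28.6 − 3.1·(75/60) = 24.7250
SG_post = 1 + (1.052 − 1)·28.6/24.7250

1.0601


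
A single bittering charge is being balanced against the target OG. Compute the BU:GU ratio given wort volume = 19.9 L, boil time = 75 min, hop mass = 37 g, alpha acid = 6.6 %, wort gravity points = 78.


U = 1.65·0.000125^(GP/1000)·(1−e^(−0.04t))/4.15;  IBU = (α/100)·m·U·1000/V;  BU:GU = IBU/GP
U = 1.65·0.000125^(78/1000)·(1−e^(−0.04·75))/4.15 = 0.1874
IBU = (6.6/100)·37·0.1874·1000/19.9 = 22.9990
BU:GU = 22.9990/78

0.2949


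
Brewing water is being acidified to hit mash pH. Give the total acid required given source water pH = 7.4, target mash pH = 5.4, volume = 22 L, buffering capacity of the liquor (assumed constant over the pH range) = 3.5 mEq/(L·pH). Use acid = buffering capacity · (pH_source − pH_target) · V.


acid = 3.5 · (7.4 − 5.4) · 22

154.0000 mEq


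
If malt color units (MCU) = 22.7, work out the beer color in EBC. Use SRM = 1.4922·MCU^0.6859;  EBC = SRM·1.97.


SRM = 1.4922·22.7^0.6859 = 12.7036
EBC = 12.7036·1.97

25.0260 EBC


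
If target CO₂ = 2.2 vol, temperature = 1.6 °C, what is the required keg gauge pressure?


psi = vols/(0.01821 + 0.09011·e^(−0.04·T)) − 14.695
psi = 2.2/(0.01821 + 0.09011·e^(−0.04·1.6)) − 14.695

6.7196 psi


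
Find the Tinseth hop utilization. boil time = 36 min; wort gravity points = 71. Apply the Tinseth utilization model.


U = 1.65·0.000125^(GP/1000) · (1 − e^(−0.04·t))/4.15
bigness = 1.65·0.000125^(71/1000) = 0.8717
boil_factor = (1 − e^(−0.04·36))/4.15 = 0.1839
U = 0.8717 · 0.1839

0.1603


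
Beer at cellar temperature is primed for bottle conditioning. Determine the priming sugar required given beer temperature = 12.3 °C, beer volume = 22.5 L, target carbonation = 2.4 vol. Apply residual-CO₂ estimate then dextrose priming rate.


residual = 14.695·(0.01821 + 0.09011·e^(−0.04·T));  sugar = (target − residual)·4.0·V
residual = 14.695·(0.01821 + 0.09011·e^(−0.04·12.3)) = 1.0772
sugar = (2.4 − 1.0772)·4.0·22.5

119.0525 g


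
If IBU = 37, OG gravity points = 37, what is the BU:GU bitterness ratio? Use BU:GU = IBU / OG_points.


BU:GU = 37 / 37

1.0000


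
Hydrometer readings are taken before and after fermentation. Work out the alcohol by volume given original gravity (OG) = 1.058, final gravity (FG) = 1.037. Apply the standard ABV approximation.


ABV = (OG − FG) · 131.25
ABV = (1.058 − 1.037) · 131.25

2.7563 % ABV


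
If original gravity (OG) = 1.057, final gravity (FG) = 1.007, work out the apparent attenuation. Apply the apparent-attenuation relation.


AA = (OG − FG)/(OG − 1) · 100
AA = (1.057 − 1.007)/(1.057 − 1) · 100

87.7193 %


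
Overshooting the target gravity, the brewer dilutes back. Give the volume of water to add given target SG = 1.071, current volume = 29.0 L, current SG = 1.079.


V_water = V·((SG_curr − 1)/(SG_target − 1) − 1)
V_water = 29.0·((1.079 − 1)/(1.071 − 1) − 1)

3.2676 L


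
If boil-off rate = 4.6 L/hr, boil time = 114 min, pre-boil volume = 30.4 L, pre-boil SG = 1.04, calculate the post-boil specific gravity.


V_post = V_pre − rate·(t/60);  SG_post = 1 + (SG_pre−1)·V_pre/V_post
V_post = 30.4 − 4.6·(114/60) = 21.6600
SG_post = 1 + (1.04 − 1)·30.4/21.6600

1.0561


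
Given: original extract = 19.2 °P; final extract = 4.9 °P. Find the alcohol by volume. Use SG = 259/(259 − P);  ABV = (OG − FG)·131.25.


OG = 259/(259 − 19.2) = 1.0801
FG = 259/(259 − 4.9) = 1.0193
ABV = (1.0801 − 1.0193)·131.25

7.9778 % ABV


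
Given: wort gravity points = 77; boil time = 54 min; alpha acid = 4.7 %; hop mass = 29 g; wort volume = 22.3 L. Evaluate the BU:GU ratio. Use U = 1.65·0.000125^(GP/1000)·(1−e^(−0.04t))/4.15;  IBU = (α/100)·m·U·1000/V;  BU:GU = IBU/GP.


U = 1.65·0.000125^(77/1000)·(1−e^(−0.04·54))/4.15 = 0.1761
IBU = (4.7/100)·29·0.1761·1000/22.3 = 10.7615
BU:GU = 10.7615/77

0.1398


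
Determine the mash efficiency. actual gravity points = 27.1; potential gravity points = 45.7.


efficiency = actual / potential × 100
efficiency = 27.1 / 45.7 × 100

59.2998 %


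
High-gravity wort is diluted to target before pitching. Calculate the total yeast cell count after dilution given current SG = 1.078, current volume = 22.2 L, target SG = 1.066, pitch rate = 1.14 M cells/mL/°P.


V_w = V·((SG_c−1)/(SG_t−1)−1);  °P = 259 − 259/SG_t;  cells = rate·(V+V_w)·°P
V_w = 22.2·((1.078−1)/(1.066−1)−1) = 4.0364
V_final = 22.2 + 4.0364 = 26.2364
°P = 259 − 259/1.066 = 16.0356
cells = 1.14·26.2364·16.0356

479.6175 billion cells


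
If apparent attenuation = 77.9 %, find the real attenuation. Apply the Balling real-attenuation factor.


RA = AA · 0.8192
RA = 77.9 · 0.8192

63.8157 %


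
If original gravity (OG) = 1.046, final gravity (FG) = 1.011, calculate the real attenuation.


AA = (OG−FG)/(OG−1)·100;  RA = AA·0.8192
AA = (1.046 − 1.011)/(1.046 − 1)·100 = 76.0870
RA = 76.0870·0.8192

62.3304 %


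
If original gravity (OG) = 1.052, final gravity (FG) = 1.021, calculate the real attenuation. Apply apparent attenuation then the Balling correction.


AA = (OG−FG)/(OG−1)·100;  RA = AA·0.8192
AA = (1.052 − 1.021)/(1.052 − 1)·100 = 59.6154
RA = 59.6154·0.8192

48.8369 %


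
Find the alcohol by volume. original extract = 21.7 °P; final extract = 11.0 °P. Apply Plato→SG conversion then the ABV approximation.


SG = 259/(259 − P);  ABV = (OG − FG)·131.25
OG = 259/(259 − 21.7) = 1.0914
FG = 259/(259 − 11.0) = 1.0444
ABV = (1.0914 − 1.0444)·131.25

6.1806 % ABV


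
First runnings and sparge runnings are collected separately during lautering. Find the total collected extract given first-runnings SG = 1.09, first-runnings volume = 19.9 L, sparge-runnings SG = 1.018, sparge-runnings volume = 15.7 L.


total = Σ (SG_i − 1)·1000·V_i
first = (1.09 − 1)·1000·19.9 = 1791.0000
sparge = (1.018 − 1)·1000·15.7 = 282.6000
total = 1791.0000 + 282.6000

2073.6000 gravity·L


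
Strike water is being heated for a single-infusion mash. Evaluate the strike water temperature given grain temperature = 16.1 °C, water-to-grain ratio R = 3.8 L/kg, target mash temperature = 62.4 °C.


T_strike = (0.41/R)·(T_mash − T_grain) + T_mash
T_strike = (0.41/3.8)·(62.4 − 16.1) + 62.4

67.3955 °C


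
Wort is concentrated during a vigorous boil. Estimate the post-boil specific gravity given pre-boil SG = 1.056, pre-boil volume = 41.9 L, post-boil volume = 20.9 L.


SG_post = 1 + (SG_pre − 1)·V_pre/V_post
pts_pre = (1.056 − 1)·1000 = 56.0000
pts_post = 56.0000·41.9/20.9 = 112.2679
SG_post = 1 + 112.2679/1000

1.1123


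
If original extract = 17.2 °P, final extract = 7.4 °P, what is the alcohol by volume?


SG = 259/(259 − P);  ABV = (OG − FG)·131.25
OG = 259/(259 − 17.2) = 1.0711
FG = 259/(259 − 7.4) = 1.0294
ABV = (1.0711 − 1.0294)·131.25

5.4759 % ABV


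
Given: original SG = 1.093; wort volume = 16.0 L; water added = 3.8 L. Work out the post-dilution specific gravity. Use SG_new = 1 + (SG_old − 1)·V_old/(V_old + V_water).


pts = (1.093 − 1)·1000·16.0/(16.0 + 3.8) = 75.1515
SG_new = 1 + 75.1515/1000

1.0752


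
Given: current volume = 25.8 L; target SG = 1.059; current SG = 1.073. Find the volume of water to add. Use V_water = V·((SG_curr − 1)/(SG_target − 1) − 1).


V_water = 25.8·((1.073 − 1)/(1.059 − 1) − 1)

6.1220 L


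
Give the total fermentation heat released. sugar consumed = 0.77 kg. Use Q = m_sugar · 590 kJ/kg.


Q = 0.77 · 590

454.3000 kJ


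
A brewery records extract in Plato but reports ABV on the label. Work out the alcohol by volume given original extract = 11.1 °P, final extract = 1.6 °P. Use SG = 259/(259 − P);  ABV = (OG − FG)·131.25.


OG = 259/(259 − 11.1) = 1.0448
FG = 259/(259 − 1.6) = 1.0062
ABV = (1.0448 − 1.0062)·131.25

5.0610 % ABV


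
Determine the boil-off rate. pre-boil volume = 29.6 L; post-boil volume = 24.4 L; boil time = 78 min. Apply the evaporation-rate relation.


rate = (V_pre − V_post) / (t_min/60)
rate = (29.6 − 24.4) / (78/60)

4.0000 L/hr


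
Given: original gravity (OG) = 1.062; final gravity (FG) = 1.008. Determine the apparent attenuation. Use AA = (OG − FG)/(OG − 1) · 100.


AA = (1.062 − 1.008)/(1.062 − 1) · 100

87.0968 %


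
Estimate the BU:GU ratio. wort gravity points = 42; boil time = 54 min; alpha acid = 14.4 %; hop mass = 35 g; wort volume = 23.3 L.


U = 1.65·0.000125^(GP/1000)·(1−e^(−0.04t))/4.15;  IBU = (α/100)·m·U·1000/V;  BU:GU = IBU/GP
U = 1.65·0.000125^(42/1000)·(1−e^(−0.04·54))/4.15 = 0.2412
IBU = (14.4/100)·35·0.2412·1000/23.3 = 52.1632
BU:GU = 52.1632/42

1.2420


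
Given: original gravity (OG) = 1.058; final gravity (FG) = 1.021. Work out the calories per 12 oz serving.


ABW = (OG−FG)·131.25·0.79/FG;  °P = 259 − 259/SG (for OG→OE and FG→AE);  RE = 0.1808·OE + 0.8192·AE;  Cal = (6.9·ABW + 4·(RE−0.1))·FG·3.55
ABW = (1.058 − 1.021)·131.25·0.79/1.021 = 3.7575
OE = 259 − 259/1.058 = 14.1985 °P
AE = 259 − 259/1.021 = 5.3271 °P
RE = 0.1808·14.1985 + 0.8192·5.3271 = 6.9311 °P
Cal = (6.9·3.7575 + 4·(6.9311−0.1))·1.021·3.55

193.0118 kcal


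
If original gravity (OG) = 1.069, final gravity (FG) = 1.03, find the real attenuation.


AA = (OG−FG)/(OG−1)·100;  RA = AA·0.8192
AA = (1.069 − 1.03)/(1.069 − 1)·100 = 56.5217
RA = 56.5217·0.8192

46.3026 %


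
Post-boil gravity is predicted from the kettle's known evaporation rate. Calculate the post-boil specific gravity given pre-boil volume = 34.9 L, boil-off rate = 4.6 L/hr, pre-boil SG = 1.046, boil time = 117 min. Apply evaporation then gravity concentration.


V_post = V_pre − rate·(t/60);  SG_post = 1 + (SG_pre−1)·V_pre/V_post
V_post = 34.9 − 4.6·(117/60) = 25.9300
SG_post = 1 + (1.046 − 1)·34.9/25.9300

1.0619


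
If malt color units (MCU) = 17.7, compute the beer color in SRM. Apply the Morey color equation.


SRM = 1.4922 · MCU^0.6859
SRM = 1.4922 · 17.7^0.6859

10.7106 SRM


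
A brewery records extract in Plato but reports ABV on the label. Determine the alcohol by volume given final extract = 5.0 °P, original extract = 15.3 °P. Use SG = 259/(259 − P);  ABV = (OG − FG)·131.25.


OG = 259/(259 − 15.3) = 1.0628
FG = 259/(259 − 5.0) = 1.0197
ABV = (1.0628 − 1.0197)·131.25

5.6565 % ABV


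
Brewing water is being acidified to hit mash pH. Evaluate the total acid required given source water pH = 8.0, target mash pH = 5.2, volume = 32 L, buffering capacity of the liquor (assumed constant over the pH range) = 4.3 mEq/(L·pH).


acid = buffering capacity · (pH_source − pH_target) · V
acid = 4.3 · (8.0 − 5.2) · 32

385.2800 mEq


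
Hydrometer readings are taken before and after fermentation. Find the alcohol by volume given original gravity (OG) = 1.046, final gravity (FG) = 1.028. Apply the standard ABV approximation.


ABV = (OG − FG) · 131.25
ABV = (1.046 − 1.028) · 131.25

2.3625 % ABV


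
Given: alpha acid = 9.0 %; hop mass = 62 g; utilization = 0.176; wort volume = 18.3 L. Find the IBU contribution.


IBU = (α/100)·mass·U·1000 / V
IBU = (9.0/100)·62·0.176·1000 / 18.3

53.6656 IBU


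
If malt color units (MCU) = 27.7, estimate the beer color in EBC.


SRM = 1.4922·MCU^0.6859;  EBC = SRM·1.97
SRM = 1.4922·27.7^0.6859 = 14.5621
EBC = 14.5621·1.97

28.6873 EBC


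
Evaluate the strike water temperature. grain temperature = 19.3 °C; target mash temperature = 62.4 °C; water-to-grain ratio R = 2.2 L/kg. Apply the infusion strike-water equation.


T_strike = (0.41/R)·(T_mash − T_grain) + T_mash
T_strike = (0.41/2.2)·(62.4 − 19.3) + 62.4

70.4323 °C


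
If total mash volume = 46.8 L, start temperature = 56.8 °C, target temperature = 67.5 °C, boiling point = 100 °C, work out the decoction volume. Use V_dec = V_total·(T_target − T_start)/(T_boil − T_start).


V_dec = 46.8·(67.5 − 56.8)/(100 − 56.8)

11.5917 L


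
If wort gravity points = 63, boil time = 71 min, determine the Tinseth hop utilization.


U = 1.65·0.000125^(GP/1000) · (1 − e^(−0.04·t))/4.15
bigness = 1.65·0.000125^(63/1000) = 0.9367
boil_factor = (1 − e^(−0.04·71))/4.15 = 0.2269
U = 0.9367 · 0.2269

0.2125


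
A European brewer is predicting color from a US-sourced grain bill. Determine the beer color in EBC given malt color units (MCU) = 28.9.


SRM = 1.4922·MCU^0.6859;  EBC = SRM·1.97
SRM = 1.4922·28.9^0.6859 = 14.9919
EBC = 14.9919·1.97

29.5341 EBC


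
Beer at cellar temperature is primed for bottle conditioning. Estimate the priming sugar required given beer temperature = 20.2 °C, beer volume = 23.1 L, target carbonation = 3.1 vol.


residual = 14.695·(0.01821 + 0.09011·e^(−0.04·T));  sugar = (target − residual)·4.0·V
residual = 14.695·(0.01821 + 0.09011·e^(−0.04·20.2)) = 0.8578
sugar = (3.1 − 0.8578)·4.0·23.1

207.1755 g


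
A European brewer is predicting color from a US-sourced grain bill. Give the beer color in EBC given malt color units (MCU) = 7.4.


SRM = 1.4922·MCU^0.6859;  EBC = SRM·1.97
SRM = 1.4922·7.4^0.6859 = 5.8889
EBC = 5.8889·1.97

11.6011 EBC


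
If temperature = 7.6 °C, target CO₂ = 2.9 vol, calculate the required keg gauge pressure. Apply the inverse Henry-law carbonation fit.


psi = vols/(0.01821 + 0.09011·e^(−0.04·T)) − 14.695
psi = 2.9/(0.01821 + 0.09011·e^(−0.04·7.6)) − 14.695

19.5440 psi


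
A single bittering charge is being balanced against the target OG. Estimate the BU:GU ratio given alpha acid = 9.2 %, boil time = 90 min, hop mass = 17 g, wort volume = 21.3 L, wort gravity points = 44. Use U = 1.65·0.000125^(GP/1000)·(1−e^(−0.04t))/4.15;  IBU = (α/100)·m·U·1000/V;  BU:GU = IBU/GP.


U = 1.65·0.000125^(44/1000)·(1−e^(−0.04·90))/4.15 = 0.2604
IBU = (9.2/100)·17·0.2604·1000/21.3 = 19.1216
BU:GU = 19.1216/44

0.4346


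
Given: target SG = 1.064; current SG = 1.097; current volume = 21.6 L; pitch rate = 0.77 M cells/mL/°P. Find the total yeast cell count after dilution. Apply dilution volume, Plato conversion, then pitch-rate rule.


V_w = V·((SG_c−1)/(SG_t−1)−1);  °P = 259 − 259/SG_t;  cells = rate·(V+V_w)·°P
V_w = 21.6·((1.097−1)/(1.064−1)−1) = 11.1375
V_final = 21.6 + 11.1375 = 32.7375
°P = 259 − 259/1.064 = 15.5789
cells = 0.77·32.7375·15.5789

392.7122 billion cells


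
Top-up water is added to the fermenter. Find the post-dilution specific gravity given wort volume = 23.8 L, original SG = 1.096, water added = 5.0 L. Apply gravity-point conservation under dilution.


SG_new = 1 + (SG_old − 1)·V_old/(V_old + V_water)
pts = (1.096 − 1)·1000·23.8/(23.8 + 5.0) = 79.3333
SG_new = 1 + 79.3333/1000

1.0793


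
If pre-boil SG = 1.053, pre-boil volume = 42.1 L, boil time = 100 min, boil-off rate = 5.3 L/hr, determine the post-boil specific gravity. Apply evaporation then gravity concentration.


V_post = V_pre − rate·(t/60);  SG_post = 1 + (SG_pre−1)·V_pre/V_post
V_post = 42.1 − 5.3·(100/60) = 33.2667
SG_post = 1 + (1.053 − 1)·42.1/33.2667

1.0671


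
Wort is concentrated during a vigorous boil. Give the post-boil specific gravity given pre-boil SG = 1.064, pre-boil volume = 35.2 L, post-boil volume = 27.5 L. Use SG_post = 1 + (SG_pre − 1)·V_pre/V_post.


pts_pre = (1.064 − 1)·1000 = 64.0000
pts_post = 64.0000·35.2/27.5 = 81.9200
SG_post = 1 + 81.9200/1000

1.0819


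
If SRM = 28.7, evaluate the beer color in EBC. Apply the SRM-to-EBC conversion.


EBC = SRM · 1.97
EBC = 28.7 · 1.97

56.5390 EBC


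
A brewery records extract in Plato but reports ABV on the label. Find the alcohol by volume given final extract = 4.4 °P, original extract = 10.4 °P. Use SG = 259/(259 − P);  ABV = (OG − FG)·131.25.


OG = 259/(259 − 10.4) = 1.0418
FG = 259/(259 − 4.4) = 1.0173
ABV = (1.0418 − 1.0173)·131.25

3.2225 % ABV


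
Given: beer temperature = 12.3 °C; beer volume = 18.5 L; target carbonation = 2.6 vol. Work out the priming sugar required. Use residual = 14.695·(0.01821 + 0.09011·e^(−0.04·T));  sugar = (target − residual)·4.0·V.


residual = 14.695·(0.01821 + 0.09011·e^(−0.04·12.3)) = 1.0772
sugar = (2.6 − 1.0772)·4.0·18.5

112.6876 g


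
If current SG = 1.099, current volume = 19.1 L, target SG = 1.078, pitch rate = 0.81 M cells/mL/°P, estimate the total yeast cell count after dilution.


V_w = V·((SG_c−1)/(SG_t−1)−1);  °P = 259 − 259/SG_t;  cells = rate·(V+V_w)·°P
V_w = 19.1·((1.099−1)/(1.078−1)−1) = 5.1423
V_final = 19.1 + 5.1423 = 24.2423
°P = 259 − 259/1.078 = 18.7403
cells = 0.81·24.2423·18.7403

367.9888 billion cells


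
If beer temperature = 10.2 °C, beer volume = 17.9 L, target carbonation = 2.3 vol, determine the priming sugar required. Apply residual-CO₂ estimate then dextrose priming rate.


residual = 14.695·(0.01821 + 0.09011·e^(−0.04·T));  sugar = (target − residual)·4.0·V
residual = 14.695·(0.01821 + 0.09011·e^(−0.04·10.2)) = 1.1481
sugar = (2.3 − 1.1481)·4.0·17.9

82.4733 g


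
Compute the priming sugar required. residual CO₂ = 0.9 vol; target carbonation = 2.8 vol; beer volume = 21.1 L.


sugar = (target − residual)·4.0·V
sugar = (2.8 − 0.9)·4.0·21.1

160.3600 g


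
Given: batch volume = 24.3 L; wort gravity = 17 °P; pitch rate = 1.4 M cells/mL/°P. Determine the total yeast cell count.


cells (billions) = rate · V_L · °P
cells = 1.4 · 24.3 · 17

578.3400 billion cells


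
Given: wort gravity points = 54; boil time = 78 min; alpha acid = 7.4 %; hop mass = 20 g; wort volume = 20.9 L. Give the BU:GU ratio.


U = 1.65·0.000125^(GP/1000)·(1−e^(−0.04t))/4.15;  IBU = (α/100)·m·U·1000/V;  BU:GU = IBU/GP
U = 1.65·0.000125^(54/1000)·(1−e^(−0.04·78))/4.15 = 0.2339
IBU = (7.4/100)·20·0.2339·1000/20.9 = 16.5642
BU:GU = 16.5642/54

0.3067


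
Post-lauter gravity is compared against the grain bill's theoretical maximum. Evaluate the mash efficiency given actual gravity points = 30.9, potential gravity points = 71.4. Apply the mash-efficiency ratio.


efficiency = actual / potential × 100
efficiency = 30.9 / 71.4 × 100

43.2773 %
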